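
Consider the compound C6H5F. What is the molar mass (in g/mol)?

Atom tally by fragment:
  benzene ring core → C:6 H:6
  (− 1 ring H displaced by substituents)
  + F → F:1
Element totals:
  C: 6
  H: 5
  F: 1
Molecular formula: C6H5F.
  M = 6(12.011) + 5(1.008) + 18.998
    = 72.066 + 5.040 + 18.998 = 96.104

96.10 g/mol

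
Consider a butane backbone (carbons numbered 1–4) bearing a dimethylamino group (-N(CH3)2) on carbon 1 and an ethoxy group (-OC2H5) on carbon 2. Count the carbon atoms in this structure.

8

Atom tally by fragment:
  (CH3)2NCH2 → C:3 H:8 N:1
  CH(OC2H5) → C:3 H:6 O:1
  CH2 → C:1 H:2
  CH3 → C:1 H:3
Element totals:
  C: 8
  H: 19
  N: 1
  O: 1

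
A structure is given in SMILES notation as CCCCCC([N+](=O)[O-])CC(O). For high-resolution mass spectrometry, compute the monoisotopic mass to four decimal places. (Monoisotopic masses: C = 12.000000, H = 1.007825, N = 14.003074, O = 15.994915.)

175.1208

Atom tally by fragment:
  CH3 → C:1 H:3
  CH2 → C:1 H:2
  CH2 → C:1 H:2
  CH2 → C:1 H:2
  CH2 → C:1 H:2
  CH(NO2) → C:1 H:1 N:1 O:2
  CH2 → C:1 H:2
  CH2OH → C:1 H:3 O:1
Element totals:
  C: 8
  H: 17
  N: 1
  O: 3
Molecular formula: C8H17NO3.
  M = 8(12.0) + 17(1.007825) + 14.003074 + 3(15.994915)
    = 96.000000 + 17.133025 + 14.003074 + 47.984745 = 175.120844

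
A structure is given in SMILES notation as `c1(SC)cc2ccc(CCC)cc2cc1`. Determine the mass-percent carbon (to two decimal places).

77.73%

Atom tally by fragment:
  naphthalene ring system core → C:10 H:8
  (− 2 ring H displaced by substituents)
  + SCH3 → C:1 H:3 S:1
  + CH2CH2CH3 → C:3 H:7
Element totals:
  C: 14
  H: 16
  S: 1
Molecular formula: C14H16S.
Molar mass = 216.342 g/mol.
Mass from C: 14 × 12.011 = 168.154 g/mol.
%C = 168.154 / 216.342 × 100 = 77.73%.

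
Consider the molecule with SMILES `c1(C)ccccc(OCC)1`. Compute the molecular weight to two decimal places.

Atom tally by fragment:
  benzene ring core → C:6 H:6
  (− 2 ring H displaced by substituents)
  + CH3 → C:1 H:3
  + OC2H5 → C:2 H:5 O:1
Element totals:
  C: 9
  H: 12
  O: 1
Molecular formula: C9H12O.
  M = 9(12.011) + 12(1.008) + 15.999
    = 108.099 + 12.096 + 15.999 = 136.194

136.19 g/mol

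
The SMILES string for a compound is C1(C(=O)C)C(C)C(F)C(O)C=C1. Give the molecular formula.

C9H13FO2

Atom tally by fragment:
  cyclohexene ring core → C:6 H:10
  (− 4 ring H displaced by substituents)
  + COCH3 → C:2 H:3 O:1
  + CH3 → C:1 H:3
  + F → F:1
  + OH → O:1 H:1
Element totals:
  C: 9
  H: 13
  F: 1
  O: 2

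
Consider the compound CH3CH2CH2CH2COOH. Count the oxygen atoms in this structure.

2

Element totals:
  C: 5
  H: 10
  O: 2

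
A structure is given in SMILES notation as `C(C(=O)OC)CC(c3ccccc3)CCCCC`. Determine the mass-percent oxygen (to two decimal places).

Atom tally by fragment:
  CH3OOCCH2 → C:3 H:5 O:2
  CH2 → C:1 H:2
  CH(C6H5) → C:7 H:6
  CH2 → C:1 H:2
  CH2 → C:1 H:2
  CH2 → C:1 H:2
  CH2 → C:1 H:2
  CH3 → C:1 H:3
Element totals:
  C: 16
  H: 24
  O: 2
Molecular formula: C16H24O2.
Molar mass = 248.366 g/mol.
Mass from O: 2 × 15.999 = 31.998 g/mol.
%O = 31.998 / 248.366 × 100 = 12.88%.

12.88%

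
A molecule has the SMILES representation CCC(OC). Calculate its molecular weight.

Atom tally by fragment:
  CH3 → C:1 H:3
  CH2 → C:1 H:2
  CH2OCH3 → C:2 H:5 O:1
Element totals:
  C: 4
  H: 10
  O: 1
Molecular formula: C4H10O.
  M = 4(12.011) + 10(1.008) + 15.999
    = 48.044 + 10.080 + 15.999 = 74.123

74.12 g/mol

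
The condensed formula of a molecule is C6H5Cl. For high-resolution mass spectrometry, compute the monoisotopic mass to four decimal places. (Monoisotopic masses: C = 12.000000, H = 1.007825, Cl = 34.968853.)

112.0080

Atom tally by fragment:
  benzene ring core → C:6 H:6
  (− 1 ring H displaced by substituents)
  + Cl → Cl:1
Element totals:
  C: 6
  H: 5
  Cl: 1
Molecular formula: C6H5Cl.
  M = 6(12.0) + 5(1.007825) + 34.968853
    = 72.000000 + 5.039125 + 34.968853 = 112.007978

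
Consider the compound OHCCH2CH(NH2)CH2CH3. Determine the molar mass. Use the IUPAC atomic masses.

101.15 g/mol

Element totals:
  C: 5
  H: 11
  N: 1
  O: 1
Molecular formula: C5H11NO.
  M = 5(12.011) + 11(1.008) + 14.007 + 15.999
    = 60.055 + 11.088 + 14.007 + 15.999 = 101.149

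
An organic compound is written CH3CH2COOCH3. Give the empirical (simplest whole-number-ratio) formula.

Element totals:
  C: 4
  H: 8
  O: 2
Molecular formula: C4H8O2.
gcd of subscripts = 2; dividing each by 2:
  C: 4/2 = 2
  H: 8/2 = 4
  O: 2/2 = 1

C2H4O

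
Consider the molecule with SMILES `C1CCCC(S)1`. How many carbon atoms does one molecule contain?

Atom tally by fragment:
  cyclopentane ring core → C:5 H:10
  (− 1 ring H displaced by substituents)
  + SH → S:1 H:1
Element totals:
  C: 5
  H: 10
  S: 1

5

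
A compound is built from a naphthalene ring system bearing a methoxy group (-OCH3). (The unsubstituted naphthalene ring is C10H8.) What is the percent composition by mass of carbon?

Atom tally by fragment:
  naphthalene ring system core → C:10 H:8
  (− 1 ring H displaced by substituents)
  + OCH3 → C:1 H:3 O:1
Element totals:
  C: 11
  H: 10
  O: 1
Molecular formula: C11H10O.
Molar mass = 158.200 g/mol.
Mass from C: 11 × 12.011 = 132.121 g/mol.
%C = 132.121 / 158.200 × 100 = 83.52%.

83.52%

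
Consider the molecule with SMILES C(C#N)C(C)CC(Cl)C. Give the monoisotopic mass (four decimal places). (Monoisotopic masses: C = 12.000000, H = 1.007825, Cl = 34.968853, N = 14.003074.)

Atom tally by fragment:
  NCCH2 → C:2 H:2 N:1
  CH(CH3) → C:2 H:4
  CH2 → C:1 H:2
  CH(Cl) → C:1 H:1 Cl:1
  CH3 → C:1 H:3
Element totals:
  C: 7
  H: 12
  Cl: 1
  N: 1
Molecular formula: C7H12ClN.
  M = 7(12.0) + 12(1.007825) + 34.968853 + 14.003074
    = 84.000000 + 12.093900 + 34.968853 + 14.003074 = 145.065827

145.0658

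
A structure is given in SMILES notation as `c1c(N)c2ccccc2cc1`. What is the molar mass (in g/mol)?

143.19 g/mol

Atom tally by fragment:
  naphthalene ring system core → C:10 H:8
  (− 1 ring H displaced by substituents)
  + NH2 → N:1 H:2
Element totals:
  C: 10
  H: 9
  N: 1
Molecular formula: C10H9N.
  M = 10(12.011) + 9(1.008) + 14.007
    = 120.110 + 9.072 + 14.007 = 143.189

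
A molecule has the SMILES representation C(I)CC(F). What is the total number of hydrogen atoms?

6

Atom tally by fragment:
  ICH2 → C:1 H:2 I:1
  CH2 → C:1 H:2
  CH2F → C:1 H:2 F:1
Element totals:
  C: 3
  H: 6
  F: 1
  I: 1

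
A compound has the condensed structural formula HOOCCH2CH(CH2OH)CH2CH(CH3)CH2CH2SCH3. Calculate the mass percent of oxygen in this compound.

21.78%

Atom tally by fragment:
  HOOCCH2 → C:2 H:3 O:2
  CH(CH2OH) → C:2 H:4 O:1
  CH2 → C:1 H:2
  CH(CH3) → C:2 H:4
  CH2 → C:1 H:2
  CH2SCH3 → C:2 H:5 S:1
Element totals:
  C: 10
  H: 20
  O: 3
  S: 1
Molecular formula: C10H20O3S.
Molar mass = 220.327 g/mol.
Mass from O: 3 × 15.999 = 47.997 g/mol.
%O = 47.997 / 220.327 × 100 = 21.78%.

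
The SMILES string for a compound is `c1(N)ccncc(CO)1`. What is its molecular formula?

C6H8N2O

Atom tally by fragment:
  pyridine ring core → C:5 H:5 N:1
  (− 2 ring H displaced by substituents)
  + NH2 → N:1 H:2
  + CH2OH → C:1 H:3 O:1
Element totals:
  C: 6
  H: 8
  N: 2
  O: 1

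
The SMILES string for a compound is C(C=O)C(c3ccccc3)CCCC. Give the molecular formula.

Atom tally by fragment:
  OHCCH2 → C:2 H:3 O:1
  CH(C6H5) → C:7 H:6
  CH2 → C:1 H:2
  CH2 → C:1 H:2
  CH2 → C:1 H:2
  CH3 → C:1 H:3
Element totals:
  C: 13
  H: 18
  O: 1

C13H18O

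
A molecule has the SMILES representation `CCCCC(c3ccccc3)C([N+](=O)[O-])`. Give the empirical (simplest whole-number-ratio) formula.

Atom tally by fragment:
  CH3 → C:1 H:3
  CH2 → C:1 H:2
  CH2 → C:1 H:2
  CH2 → C:1 H:2
  CH(C6H5) → C:7 H:6
  CH2NO2 → C:1 H:2 N:1 O:2
Element totals:
  C: 12
  H: 17
  N: 1
  O: 2
Molecular formula: C12H17NO2.
gcd of subscripts (12, 17, 1, 2) = 1, so the empirical formula equals the molecular formula.

C12H17NO2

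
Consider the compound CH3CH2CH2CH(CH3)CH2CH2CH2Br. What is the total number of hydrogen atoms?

Element totals:
  C: 8
  H: 17
  Br: 1

17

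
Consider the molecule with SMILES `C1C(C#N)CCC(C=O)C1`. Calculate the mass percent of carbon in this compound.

70.04%

Atom tally by fragment:
  cyclohexane ring core → C:6 H:12
  (− 2 ring H displaced by substituents)
  + CN → C:1 N:1
  + CHO → C:1 H:1 O:1
Element totals:
  C: 8
  H: 11
  N: 1
  O: 1
Molecular formula: C8H11NO.
Molar mass = 137.182 g/mol.
Mass from C: 8 × 12.011 = 96.088 g/mol.
%C = 96.088 / 137.182 × 100 = 70.04%.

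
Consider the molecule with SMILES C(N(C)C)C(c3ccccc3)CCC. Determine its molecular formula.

C13H21N

Atom tally by fragment:
  (CH3)2NCH2 → C:3 H:8 N:1
  CH(C6H5) → C:7 H:6
  CH2 → C:1 H:2
  CH2 → C:1 H:2
  CH3 → C:1 H:3
Element totals:
  C: 13
  H: 21
  N: 1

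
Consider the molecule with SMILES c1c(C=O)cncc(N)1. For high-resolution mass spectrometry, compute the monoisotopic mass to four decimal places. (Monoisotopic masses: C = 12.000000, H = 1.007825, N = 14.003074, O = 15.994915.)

122.0480

Atom tally by fragment:
  pyridine ring core → C:5 H:5 N:1
  (− 2 ring H displaced by substituents)
  + CHO → C:1 H:1 O:1
  + NH2 → N:1 H:2
Element totals:
  C: 6
  H: 6
  N: 2
  O: 1
Molecular formula: C6H6N2O.
  M = 6(12.0) + 6(1.007825) + 2(14.003074) + 15.994915
    = 72.000000 + 6.046950 + 28.006148 + 15.994915 = 122.048013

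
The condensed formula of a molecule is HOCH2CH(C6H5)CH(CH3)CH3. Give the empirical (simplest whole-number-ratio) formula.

Atom tally by fragment:
  HOCH2 → C:1 H:3 O:1
  CH(C6H5) → C:7 H:6
  CH(CH3) → C:2 H:4
  CH3 → C:1 H:3
Element totals:
  C: 11
  H: 16
  O: 1
Molecular formula: C11H16O.
gcd of subscripts (11, 16, 1) = 1, so the empirical formula equals the molecular formula.

C11H16O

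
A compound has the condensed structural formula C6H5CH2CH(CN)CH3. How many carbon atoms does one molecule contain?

Atom tally by fragment:
  C6H5CH2 → C:7 H:7
  CH(CN) → C:2 H:1 N:1
  CH3 → C:1 H:3
Element totals:
  C: 10
  H: 11
  N: 1

10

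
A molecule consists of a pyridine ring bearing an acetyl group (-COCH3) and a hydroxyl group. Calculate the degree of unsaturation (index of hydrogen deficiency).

Atom tally by fragment:
  pyridine ring core → C:5 H:5 N:1
  (− 2 ring H displaced by substituents)
  + COCH3 → C:2 H:3 O:1
  + OH → O:1 H:1
Element totals:
  C: 7
  H: 7
  N: 1
  O: 2
Molecular formula: C7H7NO2.
DoU = (2C + 2 + N − H − X) / 2 = (2·7 + 2 + 1 − 7 − 0) / 2 = 5.

5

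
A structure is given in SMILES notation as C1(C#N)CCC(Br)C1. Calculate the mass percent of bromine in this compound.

Atom tally by fragment:
  cyclopentane ring core → C:5 H:10
  (− 2 ring H displaced by substituents)
  + CN → C:1 N:1
  + Br → Br:1
Element totals:
  C: 6
  H: 8
  Br: 1
  N: 1
Molecular formula: C6H8BrN.
Molar mass = 174.041 g/mol.
Mass from Br: 1 × 79.904 = 79.904 g/mol.
%Br = 79.904 / 174.041 × 100 = 45.91%.

45.91%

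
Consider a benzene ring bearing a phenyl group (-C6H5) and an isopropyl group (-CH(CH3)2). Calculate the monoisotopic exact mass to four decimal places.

196.1252

Atom tally by fragment:
  benzene ring core → C:6 H:6
  (− 2 ring H displaced by substituents)
  + C6H5 → C:6 H:5
  + CH(CH3)2 → C:3 H:7
Element totals:
  C: 15
  H: 16
Molecular formula: C15H16.
  M = 15(12.0) + 16(1.007825)
    = 180.000000 + 16.125200 = 196.125200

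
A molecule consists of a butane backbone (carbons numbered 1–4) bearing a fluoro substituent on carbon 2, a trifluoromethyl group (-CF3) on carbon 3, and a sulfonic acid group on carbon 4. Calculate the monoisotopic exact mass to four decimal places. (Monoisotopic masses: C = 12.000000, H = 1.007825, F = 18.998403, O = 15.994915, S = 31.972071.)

224.0130

Atom tally by fragment:
  CH3 → C:1 H:3
  CH(F) → C:1 H:1 F:1
  CH(CF3) → C:2 H:1 F:3
  CH2SO3H → C:1 H:3 S:1 O:3
Element totals:
  C: 5
  H: 8
  F: 4
  O: 3
  S: 1
Molecular formula: C5H8F4O3S.
  M = 5(12.0) + 8(1.007825) + 4(18.998403) + 3(15.994915) + 31.972071
    = 60.000000 + 8.062600 + 75.993612 + 47.984745 + 31.972071 = 224.013028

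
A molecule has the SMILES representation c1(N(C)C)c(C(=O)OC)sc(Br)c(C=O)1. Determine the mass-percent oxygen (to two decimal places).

16.43%

Atom tally by fragment:
  thiophene ring core → C:4 H:4 S:1
  (− 4 ring H displaced by substituents)
  + N(CH3)2 → N:1 C:2 H:6
  + COOCH3 → C:2 H:3 O:2
  + Br → Br:1
  + CHO → C:1 H:1 O:1
Element totals:
  C: 9
  H: 10
  Br: 1
  N: 1
  O: 3
  S: 1
Molecular formula: C9H10BrNO3S.
Molar mass = 292.147 g/mol.
Mass from O: 3 × 15.999 = 47.997 g/mol.
%O = 47.997 / 292.147 × 100 = 16.43%.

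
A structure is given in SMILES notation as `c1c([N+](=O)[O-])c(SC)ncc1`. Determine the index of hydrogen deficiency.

Atom tally by fragment:
  pyridine ring core → C:5 H:5 N:1
  (− 2 ring H displaced by substituents)
  + NO2 → N:1 O:2
  + SCH3 → C:1 H:3 S:1
Element totals:
  C: 6
  H: 6
  N: 2
  O: 2
  S: 1
Molecular formula: C6H6N2O2S.
DoU = (2C + 2 + N − H − X) / 2 = (2·6 + 2 + 2 − 6 − 0) / 2 = 5.

5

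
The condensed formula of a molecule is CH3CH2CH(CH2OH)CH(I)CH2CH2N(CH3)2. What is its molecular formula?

Element totals:
  C: 9
  H: 20
  I: 1
  N: 1
  O: 1

C9H20INO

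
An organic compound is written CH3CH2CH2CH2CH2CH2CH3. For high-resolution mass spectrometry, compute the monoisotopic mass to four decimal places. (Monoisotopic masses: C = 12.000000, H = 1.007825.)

100.1252

Element totals:
  C: 7
  H: 16
Molecular formula: C7H16.
  M = 7(12.0) + 16(1.007825)
    = 84.000000 + 16.125200 = 100.125200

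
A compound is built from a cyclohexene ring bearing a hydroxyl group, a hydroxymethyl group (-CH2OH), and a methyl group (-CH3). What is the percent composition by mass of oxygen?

Atom tally by fragment:
  cyclohexene ring core → C:6 H:10
  (− 3 ring H displaced by substituents)
  + OH → O:1 H:1
  + CH2OH → C:1 H:3 O:1
  + CH3 → C:1 H:3
Element totals:
  C: 8
  H: 14
  O: 2
Molecular formula: C8H14O2.
Molar mass = 142.198 g/mol.
Mass from O: 2 × 15.999 = 31.998 g/mol.
%O = 31.998 / 142.198 × 100 = 22.50%.

22.50%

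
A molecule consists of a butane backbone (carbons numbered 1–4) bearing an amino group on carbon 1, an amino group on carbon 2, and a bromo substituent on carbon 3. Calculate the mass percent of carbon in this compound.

Atom tally by fragment:
  H2NCH2 → C:1 H:4 N:1
  CH(NH2) → C:1 H:3 N:1
  CH(Br) → C:1 H:1 Br:1
  CH3 → C:1 H:3
Element totals:
  C: 4
  H: 11
  Br: 1
  N: 2
Molecular formula: C4H11BrN2.
Molar mass = 167.050 g/mol.
Mass from C: 4 × 12.011 = 48.044 g/mol.
%C = 48.044 / 167.050 × 100 = 28.76%.

28.76%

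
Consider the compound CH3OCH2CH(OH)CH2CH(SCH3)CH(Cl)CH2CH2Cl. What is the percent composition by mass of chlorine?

Element totals:
  C: 9
  H: 18
  Cl: 2
  O: 2
  S: 1
Molecular formula: C9H18Cl2O2S.
Molar mass = 261.201 g/mol.
Mass from Cl: 2 × 35.45 = 70.900 g/mol.
%Cl = 70.900 / 261.201 × 100 = 27.14%.

27.14%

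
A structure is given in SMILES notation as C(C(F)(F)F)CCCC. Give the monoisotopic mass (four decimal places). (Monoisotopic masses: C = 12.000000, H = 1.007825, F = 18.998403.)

140.0813

Atom tally by fragment:
  F3CCH2 → C:2 H:2 F:3
  CH2 → C:1 H:2
  CH2 → C:1 H:2
  CH2 → C:1 H:2
  CH3 → C:1 H:3
Element totals:
  C: 6
  H: 11
  F: 3
Molecular formula: C6H11F3.
  M = 6(12.0) + 11(1.007825) + 3(18.998403)
    = 72.000000 + 11.086075 + 56.995209 = 140.081284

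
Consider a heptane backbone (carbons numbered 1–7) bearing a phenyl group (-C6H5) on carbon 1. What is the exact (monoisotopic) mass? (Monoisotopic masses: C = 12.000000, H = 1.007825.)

Atom tally by fragment:
  C6H5CH2 → C:7 H:7
  CH2 → C:1 H:2
  CH2 → C:1 H:2
  CH2 → C:1 H:2
  CH2 → C:1 H:2
  CH2 → C:1 H:2
  CH3 → C:1 H:3
Element totals:
  C: 13
  H: 20
Molecular formula: C13H20.
  M = 13(12.0) + 20(1.007825)
    = 156.000000 + 20.156500 = 176.156500

176.1565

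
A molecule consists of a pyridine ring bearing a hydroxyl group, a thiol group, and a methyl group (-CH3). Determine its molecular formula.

C6H7NOS

Atom tally by fragment:
  pyridine ring core → C:5 H:5 N:1
  (− 3 ring H displaced by substituents)
  + OH → O:1 H:1
  + SH → S:1 H:1
  + CH3 → C:1 H:3
Element totals:
  C: 6
  H: 7
  N: 1
  O: 1
  S: 1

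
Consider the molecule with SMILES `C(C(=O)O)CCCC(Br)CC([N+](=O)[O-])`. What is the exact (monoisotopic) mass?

267.0106

Atom tally by fragment:
  HOOCCH2 → C:2 H:3 O:2
  CH2 → C:1 H:2
  CH2 → C:1 H:2
  CH2 → C:1 H:2
  CH(Br) → C:1 H:1 Br:1
  CH2 → C:1 H:2
  CH2NO2 → C:1 H:2 N:1 O:2
Element totals:
  C: 8
  H: 14
  Br: 1
  N: 1
  O: 4
Molecular formula: C8H14BrNO4.
  M = 8(12.0) + 14(1.007825) + 78.918338 + 14.003074 + 4(15.994915)
    = 96.000000 + 14.109550 + 78.918338 + 14.003074 + 63.979660 = 267.010622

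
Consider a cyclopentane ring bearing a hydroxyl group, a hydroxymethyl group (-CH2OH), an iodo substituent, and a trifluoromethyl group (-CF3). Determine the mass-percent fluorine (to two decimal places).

Atom tally by fragment:
  cyclopentane ring core → C:5 H:10
  (− 4 ring H displaced by substituents)
  + OH → O:1 H:1
  + CH2OH → C:1 H:3 O:1
  + I → I:1
  + CF3 → C:1 F:3
Element totals:
  C: 7
  H: 10
  F: 3
  I: 1
  O: 2
Molecular formula: C7H10F3IO2.
Molar mass = 310.053 g/mol.
Mass from F: 3 × 18.998 = 56.994 g/mol.
%F = 56.994 / 310.053 × 100 = 18.38%.

18.38%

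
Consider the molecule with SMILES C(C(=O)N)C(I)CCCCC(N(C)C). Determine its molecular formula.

C10H21IN2O

Atom tally by fragment:
  H2NOCCH2 → C:2 H:4 O:1 N:1
  CH(I) → C:1 H:1 I:1
  CH2 → C:1 H:2
  CH2 → C:1 H:2
  CH2 → C:1 H:2
  CH2 → C:1 H:2
  CH2N(CH3)2 → C:3 H:8 N:1
Element totals:
  C: 10
  H: 21
  I: 1
  N: 2
  O: 1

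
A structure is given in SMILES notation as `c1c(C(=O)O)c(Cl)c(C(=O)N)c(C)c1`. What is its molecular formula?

C9H8ClNO3

Atom tally by fragment:
  benzene ring core → C:6 H:6
  (− 4 ring H displaced by substituents)
  + COOH → C:1 H:1 O:2
  + Cl → Cl:1
  + CONH2 → C:1 H:2 O:1 N:1
  + CH3 → C:1 H:3
Element totals:
  C: 9
  H: 8
  Cl: 1
  N: 1
  O: 3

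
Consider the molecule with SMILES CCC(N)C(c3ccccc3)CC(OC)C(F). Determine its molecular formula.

C14H22FNO

Atom tally by fragment:
  CH3 → C:1 H:3
  CH2 → C:1 H:2
  CH(NH2) → C:1 H:3 N:1
  CH(C6H5) → C:7 H:6
  CH2 → C:1 H:2
  CH(OCH3) → C:2 H:4 O:1
  CH2F → C:1 H:2 F:1
Element totals:
  C: 14
  H: 22
  F: 1
  N: 1
  O: 1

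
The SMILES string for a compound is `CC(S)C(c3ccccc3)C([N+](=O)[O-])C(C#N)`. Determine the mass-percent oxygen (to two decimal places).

Atom tally by fragment:
  CH3 → C:1 H:3
  CH(SH) → C:1 H:2 S:1
  CH(C6H5) → C:7 H:6
  CH(NO2) → C:1 H:1 N:1 O:2
  CH2CN → C:2 H:2 N:1
Element totals:
  C: 12
  H: 14
  N: 2
  O: 2
  S: 1
Molecular formula: C12H14N2O2S.
Molar mass = 250.316 g/mol.
Mass from O: 2 × 15.999 = 31.998 g/mol.
%O = 31.998 / 250.316 × 100 = 12.78%.

12.78%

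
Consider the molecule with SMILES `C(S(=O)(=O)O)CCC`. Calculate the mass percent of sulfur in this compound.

Atom tally by fragment:
  HO3SCH2 → C:1 H:3 S:1 O:3
  CH2 → C:1 H:2
  CH2 → C:1 H:2
  CH3 → C:1 H:3
Element totals:
  C: 4
  H: 10
  O: 3
  S: 1
Molecular formula: C4H10O3S.
Molar mass = 138.181 g/mol.
Mass from S: 1 × 32.06 = 32.060 g/mol.
%S = 32.060 / 138.181 × 100 = 23.20%.

23.20%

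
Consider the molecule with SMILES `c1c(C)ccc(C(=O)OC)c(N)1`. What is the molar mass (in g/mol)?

Atom tally by fragment:
  benzene ring core → C:6 H:6
  (− 3 ring H displaced by substituents)
  + CH3 → C:1 H:3
  + COOCH3 → C:2 H:3 O:2
  + NH2 → N:1 H:2
Element totals:
  C: 9
  H: 11
  N: 1
  O: 2
Molecular formula: C9H11NO2.
  M = 9(12.011) + 11(1.008) + 14.007 + 2(15.999)
    = 108.099 + 11.088 + 14.007 + 31.998 = 165.192

165.19 g/mol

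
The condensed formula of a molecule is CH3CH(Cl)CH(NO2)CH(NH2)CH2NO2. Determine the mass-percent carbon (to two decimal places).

Atom tally by fragment:
  CH3 → C:1 H:3
  CH(Cl) → C:1 H:1 Cl:1
  CH(NO2) → C:1 H:1 N:1 O:2
  CH(NH2) → C:1 H:3 N:1
  CH2NO2 → C:1 H:2 N:1 O:2
Element totals:
  C: 5
  H: 10
  Cl: 1
  N: 3
  O: 4
Molecular formula: C5H10ClN3O4.
Molar mass = 211.602 g/mol.
Mass from C: 5 × 12.011 = 60.055 g/mol.
%C = 60.055 / 211.602 × 100 = 28.38%.

28.38%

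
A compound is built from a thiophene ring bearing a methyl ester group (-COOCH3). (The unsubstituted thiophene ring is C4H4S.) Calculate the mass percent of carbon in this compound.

Atom tally by fragment:
  thiophene ring core → C:4 H:4 S:1
  (− 1 ring H displaced by substituents)
  + COOCH3 → C:2 H:3 O:2
Element totals:
  C: 6
  H: 6
  O: 2
  S: 1
Molecular formula: C6H6O2S.
Molar mass = 142.172 g/mol.
Mass from C: 6 × 12.011 = 72.066 g/mol.
%C = 72.066 / 142.172 × 100 = 50.69%.

50.69%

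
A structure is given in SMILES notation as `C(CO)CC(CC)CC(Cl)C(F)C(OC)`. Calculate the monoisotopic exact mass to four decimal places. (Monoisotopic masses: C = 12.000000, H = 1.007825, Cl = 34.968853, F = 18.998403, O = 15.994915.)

Atom tally by fragment:
  HOCH2CH2 → C:2 H:5 O:1
  CH2 → C:1 H:2
  CH(C2H5) → C:3 H:6
  CH2 → C:1 H:2
  CH(Cl) → C:1 H:1 Cl:1
  CH(F) → C:1 H:1 F:1
  CH2OCH3 → C:2 H:5 O:1
Element totals:
  C: 11
  H: 22
  Cl: 1
  F: 1
  O: 2
Molecular formula: C11H22ClFO2.
  M = 11(12.0) + 22(1.007825) + 34.968853 + 18.998403 + 2(15.994915)
    = 132.000000 + 22.172150 + 34.968853 + 18.998403 + 31.989830 = 240.129236

240.1292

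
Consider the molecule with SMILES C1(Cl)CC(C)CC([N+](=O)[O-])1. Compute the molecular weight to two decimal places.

Atom tally by fragment:
  cyclopentane ring core → C:5 H:10
  (− 3 ring H displaced by substituents)
  + Cl → Cl:1
  + CH3 → C:1 H:3
  + NO2 → N:1 O:2
Element totals:
  C: 6
  H: 10
  Cl: 1
  N: 1
  O: 2
Molecular formula: C6H10ClNO2.
  M = 6(12.011) + 10(1.008) + 35.45 + 14.007 + 2(15.999)
    = 72.066 + 10.080 + 35.450 + 14.007 + 31.998 = 163.601

163.60 g/mol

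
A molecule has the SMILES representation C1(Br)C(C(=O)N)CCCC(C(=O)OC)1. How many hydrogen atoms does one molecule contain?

Atom tally by fragment:
  cyclohexane ring core → C:6 H:12
  (− 3 ring H displaced by substituents)
  + Br → Br:1
  + CONH2 → C:1 H:2 O:1 N:1
  + COOCH3 → C:2 H:3 O:2
Element totals:
  C: 9
  H: 14
  Br: 1
  N: 1
  O: 3

14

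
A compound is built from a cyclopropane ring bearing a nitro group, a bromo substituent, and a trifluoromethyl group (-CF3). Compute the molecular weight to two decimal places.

233.97 g/mol

Atom tally by fragment:
  cyclopropane ring core → C:3 H:6
  (− 3 ring H displaced by substituents)
  + NO2 → N:1 O:2
  + Br → Br:1
  + CF3 → C:1 F:3
Element totals:
  C: 4
  H: 3
  Br: 1
  F: 3
  N: 1
  O: 2
Molecular formula: C4H3BrF3NO2.
  M = 4(12.011) + 3(1.008) + 79.904 + 3(18.998) + 14.007 + 2(15.999)
    = 48.044 + 3.024 + 79.904 + 56.994 + 14.007 + 31.998 = 233.971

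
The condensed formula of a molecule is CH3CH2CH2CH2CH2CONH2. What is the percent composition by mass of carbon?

62.57%

Atom tally by fragment:
  CH3 → C:1 H:3
  CH2 → C:1 H:2
  CH2 → C:1 H:2
  CH2 → C:1 H:2
  CH2CONH2 → C:2 H:4 O:1 N:1
Element totals:
  C: 6
  H: 13
  N: 1
  O: 1
Molecular formula: C6H13NO.
Molar mass = 115.176 g/mol.
Mass from C: 6 × 12.011 = 72.066 g/mol.
%C = 72.066 / 115.176 × 100 = 62.57%.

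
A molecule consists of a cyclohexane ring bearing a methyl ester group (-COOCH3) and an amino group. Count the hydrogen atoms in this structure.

15

Atom tally by fragment:
  cyclohexane ring core → C:6 H:12
  (− 2 ring H displaced by substituents)
  + COOCH3 → C:2 H:3 O:2
  + NH2 → N:1 H:2
Element totals:
  C: 8
  H: 15
  N: 1
  O: 2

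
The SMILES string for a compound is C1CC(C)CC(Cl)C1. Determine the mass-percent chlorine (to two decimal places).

26.73%

Atom tally by fragment:
  cyclohexane ring core → C:6 H:12
  (− 2 ring H displaced by substituents)
  + CH3 → C:1 H:3
  + Cl → Cl:1
Element totals:
  C: 7
  H: 13
  Cl: 1
Molecular formula: C7H13Cl.
Molar mass = 132.631 g/mol.
Mass from Cl: 1 × 35.45 = 35.450 g/mol.
%Cl = 35.450 / 132.631 × 100 = 26.73%.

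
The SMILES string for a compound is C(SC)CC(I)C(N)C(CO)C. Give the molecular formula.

C8H18INOS

Atom tally by fragment:
  CH3SCH2 → C:2 H:5 S:1
  CH2 → C:1 H:2
  CH(I) → C:1 H:1 I:1
  CH(NH2) → C:1 H:3 N:1
  CH(CH2OH) → C:2 H:4 O:1
  CH3 → C:1 H:3
Element totals:
  C: 8
  H: 18
  I: 1
  N: 1
  O: 1
  S: 1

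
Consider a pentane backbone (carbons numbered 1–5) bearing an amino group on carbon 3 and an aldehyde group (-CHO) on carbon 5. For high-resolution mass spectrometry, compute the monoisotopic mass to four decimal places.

Atom tally by fragment:
  CH3 → C:1 H:3
  CH2 → C:1 H:2
  CH(NH2) → C:1 H:3 N:1
  CH2 → C:1 H:2
  CH2CHO → C:2 H:3 O:1
Element totals:
  C: 6
  H: 13
  N: 1
  O: 1
Molecular formula: C6H13NO.
  M = 6(12.0) + 13(1.007825) + 14.003074 + 15.994915
    = 72.000000 + 13.101725 + 14.003074 + 15.994915 = 115.099714

115.0997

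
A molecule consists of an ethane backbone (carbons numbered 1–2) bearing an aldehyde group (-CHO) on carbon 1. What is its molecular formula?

Atom tally by fragment:
  OHCCH2 → C:2 H:3 O:1
  CH3 → C:1 H:3
Element totals:
  C: 3
  H: 6
  O: 1

C3H6O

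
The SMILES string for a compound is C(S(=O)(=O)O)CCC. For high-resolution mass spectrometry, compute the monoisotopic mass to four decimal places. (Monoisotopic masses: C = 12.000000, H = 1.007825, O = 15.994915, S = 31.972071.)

Atom tally by fragment:
  HO3SCH2 → C:1 H:3 S:1 O:3
  CH2 → C:1 H:2
  CH2 → C:1 H:2
  CH3 → C:1 H:3
Element totals:
  C: 4
  H: 10
  O: 3
  S: 1
Molecular formula: C4H10O3S.
  M = 4(12.0) + 10(1.007825) + 3(15.994915) + 31.972071
    = 48.000000 + 10.078250 + 47.984745 + 31.972071 = 138.035066

138.0351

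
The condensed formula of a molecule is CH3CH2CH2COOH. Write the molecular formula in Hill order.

Element totals:
  C: 4
  H: 8
  O: 2

C4H8O2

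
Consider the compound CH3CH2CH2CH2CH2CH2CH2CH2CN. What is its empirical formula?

Atom tally by fragment:
  CH3 → C:1 H:3
  CH2 → C:1 H:2
  CH2 → C:1 H:2
  CH2 → C:1 H:2
  CH2 → C:1 H:2
  CH2 → C:1 H:2
  CH2 → C:1 H:2
  CH2CN → C:2 H:2 N:1
Element totals:
  C: 9
  H: 17
  N: 1
Molecular formula: C9H17N.
gcd of subscripts (9, 17, 1) = 1, so the empirical formula equals the molecular formula.

C9H17N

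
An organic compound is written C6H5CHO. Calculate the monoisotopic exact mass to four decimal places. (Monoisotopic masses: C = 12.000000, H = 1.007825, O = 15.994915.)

Atom tally by fragment:
  benzene ring core → C:6 H:6
  (− 1 ring H displaced by substituents)
  + CHO → C:1 H:1 O:1
Element totals:
  C: 7
  H: 6
  O: 1
Molecular formula: C7H6O.
  M = 7(12.0) + 6(1.007825) + 15.994915
    = 84.000000 + 6.046950 + 15.994915 = 106.041865

106.0419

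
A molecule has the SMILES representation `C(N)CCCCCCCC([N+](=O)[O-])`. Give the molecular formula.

C9H20N2O2

Atom tally by fragment:
  H2NCH2 → C:1 H:4 N:1
  CH2 → C:1 H:2
  CH2 → C:1 H:2
  CH2 → C:1 H:2
  CH2 → C:1 H:2
  CH2 → C:1 H:2
  CH2 → C:1 H:2
  CH2 → C:1 H:2
  CH2NO2 → C:1 H:2 N:1 O:2
Element totals:
  C: 9
  H: 20
  N: 2
  O: 2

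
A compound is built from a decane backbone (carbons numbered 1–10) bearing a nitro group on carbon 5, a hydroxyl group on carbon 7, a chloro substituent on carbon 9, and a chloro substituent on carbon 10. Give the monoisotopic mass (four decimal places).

271.0742

Atom tally by fragment:
  CH3 → C:1 H:3
  CH2 → C:1 H:2
  CH2 → C:1 H:2
  CH2 → C:1 H:2
  CH(NO2) → C:1 H:1 N:1 O:2
  CH2 → C:1 H:2
  CH(OH) → C:1 H:2 O:1
  CH2 → C:1 H:2
  CH(Cl) → C:1 H:1 Cl:1
  CH2Cl → C:1 H:2 Cl:1
Element totals:
  C: 10
  H: 19
  Cl: 2
  N: 1
  O: 3
Molecular formula: C10H19Cl2NO3.
  M = 10(12.0) + 19(1.007825) + 2(34.968853) + 14.003074 + 3(15.994915)
    = 120.000000 + 19.148675 + 69.937706 + 14.003074 + 47.984745 = 271.074200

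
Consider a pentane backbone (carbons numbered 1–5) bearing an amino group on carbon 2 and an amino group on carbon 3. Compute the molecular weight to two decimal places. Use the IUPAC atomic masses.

102.18 g/mol

Atom tally by fragment:
  CH3 → C:1 H:3
  CH(NH2) → C:1 H:3 N:1
  CH(NH2) → C:1 H:3 N:1
  CH2 → C:1 H:2
  CH3 → C:1 H:3
Element totals:
  C: 5
  H: 14
  N: 2
Molecular formula: C5H14N2.
  M = 5(12.011) + 14(1.008) + 2(14.007)
    = 60.055 + 14.112 + 28.014 = 102.181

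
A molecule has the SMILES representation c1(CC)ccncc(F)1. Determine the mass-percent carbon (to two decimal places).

67.18%

Atom tally by fragment:
  pyridine ring core → C:5 H:5 N:1
  (− 2 ring H displaced by substituents)
  + C2H5 → C:2 H:5
  + F → F:1
Element totals:
  C: 7
  H: 8
  F: 1
  N: 1
Molecular formula: C7H8FN.
Molar mass = 125.146 g/mol.
Mass from C: 7 × 12.011 = 84.077 g/mol.
%C = 84.077 / 125.146 × 100 = 67.18%.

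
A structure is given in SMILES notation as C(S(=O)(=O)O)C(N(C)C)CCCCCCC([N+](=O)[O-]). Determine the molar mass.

296.38 g/mol

Atom tally by fragment:
  HO3SCH2 → C:1 H:3 S:1 O:3
  CH(N(CH3)2) → C:3 H:7 N:1
  CH2 → C:1 H:2
  CH2 → C:1 H:2
  CH2 → C:1 H:2
  CH2 → C:1 H:2
  CH2 → C:1 H:2
  CH2 → C:1 H:2
  CH2NO2 → C:1 H:2 N:1 O:2
Element totals:
  C: 11
  H: 24
  N: 2
  O: 5
  S: 1
Molecular formula: C11H24N2O5S.
  M = 11(12.011) + 24(1.008) + 2(14.007) + 5(15.999) + 32.06
    = 132.121 + 24.192 + 28.014 + 79.995 + 32.060 = 296.382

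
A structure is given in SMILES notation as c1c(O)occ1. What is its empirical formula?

Atom tally by fragment:
  furan ring core → C:4 H:4 O:1
  (− 1 ring H displaced by substituents)
  + OH → O:1 H:1
Element totals:
  C: 4
  H: 4
  O: 2
Molecular formula: C4H4O2.
gcd of subscripts = 2; dividing each by 2:
  C: 4/2 = 2
  H: 4/2 = 2
  O: 2/2 = 1

C2H2O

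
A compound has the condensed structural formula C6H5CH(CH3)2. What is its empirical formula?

Atom tally by fragment:
  benzene ring core → C:6 H:6
  (− 1 ring H displaced by substituents)
  + CH(CH3)2 → C:3 H:7
Element totals:
  C: 9
  H: 12
Molecular formula: C9H12.
gcd of subscripts = 3; dividing each by 3:
  C: 9/3 = 3
  H: 12/3 = 4

C3H4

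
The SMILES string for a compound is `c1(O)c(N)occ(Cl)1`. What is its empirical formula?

Atom tally by fragment:
  furan ring core → C:4 H:4 O:1
  (− 3 ring H displaced by substituents)
  + OH → O:1 H:1
  + NH2 → N:1 H:2
  + Cl → Cl:1
Element totals:
  C: 4
  H: 4
  Cl: 1
  N: 1
  O: 2
Molecular formula: C4H4ClNO2.
gcd of subscripts (4, 1, 4, 1, 2) = 1, so the empirical formula equals the molecular formula.

C4H4ClNO2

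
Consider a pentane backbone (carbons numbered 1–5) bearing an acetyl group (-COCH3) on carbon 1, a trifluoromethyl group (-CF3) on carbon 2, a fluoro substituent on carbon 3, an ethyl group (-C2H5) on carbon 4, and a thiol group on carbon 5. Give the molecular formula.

Atom tally by fragment:
  CH3COCH2 → C:3 H:5 O:1
  CH(CF3) → C:2 H:1 F:3
  CH(F) → C:1 H:1 F:1
  CH(C2H5) → C:3 H:6
  CH2SH → C:1 H:3 S:1
Element totals:
  C: 10
  H: 16
  F: 4
  O: 1
  S: 1

C10H16F4OS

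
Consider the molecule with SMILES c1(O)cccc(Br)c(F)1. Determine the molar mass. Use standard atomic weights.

191.00 g/mol

Atom tally by fragment:
  benzene ring core → C:6 H:6
  (− 3 ring H displaced by substituents)
  + OH → O:1 H:1
  + Br → Br:1
  + F → F:1
Element totals:
  C: 6
  H: 4
  Br: 1
  F: 1
  O: 1
Molecular formula: C6H4BrFO.
  M = 6(12.011) + 4(1.008) + 79.904 + 18.998 + 15.999
    = 72.066 + 4.032 + 79.904 + 18.998 + 15.999 = 190.999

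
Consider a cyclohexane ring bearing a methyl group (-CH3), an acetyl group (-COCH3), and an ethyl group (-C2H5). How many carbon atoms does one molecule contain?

Atom tally by fragment:
  cyclohexane ring core → C:6 H:12
  (− 3 ring H displaced by substituents)
  + CH3 → C:1 H:3
  + COCH3 → C:2 H:3 O:1
  + C2H5 → C:2 H:5
Element totals:
  C: 11
  H: 20
  O: 1

11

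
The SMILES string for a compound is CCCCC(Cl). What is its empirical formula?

Atom tally by fragment:
  CH3 → C:1 H:3
  CH2 → C:1 H:2
  CH2 → C:1 H:2
  CH2 → C:1 H:2
  CH2Cl → C:1 H:2 Cl:1
Element totals:
  C: 5
  H: 11
  Cl: 1
Molecular formula: C5H11Cl.
gcd of subscripts (5, 1, 11) = 1, so the empirical formula equals the molecular formula.

C5H11Cl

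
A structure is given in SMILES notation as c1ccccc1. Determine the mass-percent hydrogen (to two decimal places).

Atom tally by fragment:
  benzene ring core → C:6 H:6
Element totals:
  C: 6
  H: 6
Molecular formula: C6H6.
Molar mass = 78.114 g/mol.
Mass from H: 6 × 1.008 = 6.048 g/mol.
%H = 6.048 / 78.114 × 100 = 7.74%.

7.74%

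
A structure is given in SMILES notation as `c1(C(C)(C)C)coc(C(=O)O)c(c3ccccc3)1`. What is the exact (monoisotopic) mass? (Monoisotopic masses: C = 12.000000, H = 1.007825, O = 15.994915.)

Atom tally by fragment:
  furan ring core → C:4 H:4 O:1
  (− 3 ring H displaced by substituents)
  + C(CH3)3 → C:4 H:9
  + COOH → C:1 H:1 O:2
  + C6H5 → C:6 H:5
Element totals:
  C: 15
  H: 16
  O: 3
Molecular formula: C15H16O3.
  M = 15(12.0) + 16(1.007825) + 3(15.994915)
    = 180.000000 + 16.125200 + 47.984745 = 244.109945

244.1099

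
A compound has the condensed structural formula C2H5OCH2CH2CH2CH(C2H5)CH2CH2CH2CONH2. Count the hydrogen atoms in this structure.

25

Atom tally by fragment:
  C2H5OCH2 → C:3 H:7 O:1
  CH2 → C:1 H:2
  CH2 → C:1 H:2
  CH(C2H5) → C:3 H:6
  CH2 → C:1 H:2
  CH2 → C:1 H:2
  CH2CONH2 → C:2 H:4 O:1 N:1
Element totals:
  C: 12
  H: 25
  N: 1
  O: 2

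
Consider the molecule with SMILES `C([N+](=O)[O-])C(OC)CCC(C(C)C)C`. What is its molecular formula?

C10H21NO3

Atom tally by fragment:
  O2NCH2 → C:1 H:2 N:1 O:2
  CH(OCH3) → C:2 H:4 O:1
  CH2 → C:1 H:2
  CH2 → C:1 H:2
  CH(CH(CH3)2) → C:4 H:8
  CH3 → C:1 H:3
Element totals:
  C: 10
  H: 21
  N: 1
  O: 3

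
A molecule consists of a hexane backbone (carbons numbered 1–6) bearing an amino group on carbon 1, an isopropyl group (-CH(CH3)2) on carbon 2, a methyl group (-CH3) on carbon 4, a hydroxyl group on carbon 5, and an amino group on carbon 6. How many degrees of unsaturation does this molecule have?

0

Atom tally by fragment:
  H2NCH2 → C:1 H:4 N:1
  CH(CH(CH3)2) → C:4 H:8
  CH2 → C:1 H:2
  CH(CH3) → C:2 H:4
  CH(OH) → C:1 H:2 O:1
  CH2NH2 → C:1 H:4 N:1
Element totals:
  C: 10
  H: 24
  N: 2
  O: 1
Molecular formula: C10H24N2O.
DoU = (2C + 2 + N − H − X) / 2 = (2·10 + 2 + 2 − 24 − 0) / 2 = 0.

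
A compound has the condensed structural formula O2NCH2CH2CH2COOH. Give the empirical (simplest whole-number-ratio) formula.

C4H7NO4

Atom tally by fragment:
  O2NCH2 → C:1 H:2 N:1 O:2
  CH2 → C:1 H:2
  CH2COOH → C:2 H:3 O:2
Element totals:
  C: 4
  H: 7
  N: 1
  O: 4
Molecular formula: C4H7NO4.
gcd of subscripts (4, 7, 1, 4) = 1, so the empirical formula equals the molecular formula.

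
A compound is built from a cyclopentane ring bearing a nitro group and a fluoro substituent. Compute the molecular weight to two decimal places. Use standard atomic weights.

Atom tally by fragment:
  cyclopentane ring core → C:5 H:10
  (− 2 ring H displaced by substituents)
  + NO2 → N:1 O:2
  + F → F:1
Element totals:
  C: 5
  H: 8
  F: 1
  N: 1
  O: 2
Molecular formula: C5H8FNO2.
  M = 5(12.011) + 8(1.008) + 18.998 + 14.007 + 2(15.999)
    = 60.055 + 8.064 + 18.998 + 14.007 + 31.998 = 133.122

133.12 g/mol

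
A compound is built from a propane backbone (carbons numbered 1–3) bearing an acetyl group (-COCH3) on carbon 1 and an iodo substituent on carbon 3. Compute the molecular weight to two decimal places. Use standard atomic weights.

212.03 g/mol

Atom tally by fragment:
  CH3COCH2 → C:3 H:5 O:1
  CH2 → C:1 H:2
  CH2I → C:1 H:2 I:1
Element totals:
  C: 5
  H: 9
  I: 1
  O: 1
Molecular formula: C5H9IO.
  M = 5(12.011) + 9(1.008) + 126.904 + 15.999
    = 60.055 + 9.072 + 126.904 + 15.999 = 212.030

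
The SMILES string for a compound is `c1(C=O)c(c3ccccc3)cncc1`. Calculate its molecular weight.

Atom tally by fragment:
  pyridine ring core → C:5 H:5 N:1
  (− 2 ring H displaced by substituents)
  + CHO → C:1 H:1 O:1
  + C6H5 → C:6 H:5
Element totals:
  C: 12
  H: 9
  N: 1
  O: 1
Molecular formula: C12H9NO.
  M = 12(12.011) + 9(1.008) + 14.007 + 15.999
    = 144.132 + 9.072 + 14.007 + 15.999 = 183.210

183.21 g/mol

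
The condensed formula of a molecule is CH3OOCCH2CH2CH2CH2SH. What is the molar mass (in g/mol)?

148.22 g/mol

Atom tally by fragment:
  CH3OOCCH2 → C:3 H:5 O:2
  CH2 → C:1 H:2
  CH2 → C:1 H:2
  CH2SH → C:1 H:3 S:1
Element totals:
  C: 6
  H: 12
  O: 2
  S: 1
Molecular formula: C6H12O2S.
  M = 6(12.011) + 12(1.008) + 2(15.999) + 32.06
    = 72.066 + 12.096 + 31.998 + 32.060 = 148.220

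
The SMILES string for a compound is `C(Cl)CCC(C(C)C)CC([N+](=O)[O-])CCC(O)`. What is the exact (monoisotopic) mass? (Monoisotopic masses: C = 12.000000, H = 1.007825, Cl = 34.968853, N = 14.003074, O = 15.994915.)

Atom tally by fragment:
  ClCH2 → C:1 H:2 Cl:1
  CH2 → C:1 H:2
  CH2 → C:1 H:2
  CH(CH(CH3)2) → C:4 H:8
  CH2 → C:1 H:2
  CH(NO2) → C:1 H:1 N:1 O:2
  CH2 → C:1 H:2
  CH2 → C:1 H:2
  CH2OH → C:1 H:3 O:1
Element totals:
  C: 12
  H: 24
  Cl: 1
  N: 1
  O: 3
Molecular formula: C12H24ClNO3.
  M = 12(12.0) + 24(1.007825) + 34.968853 + 14.003074 + 3(15.994915)
    = 144.000000 + 24.187800 + 34.968853 + 14.003074 + 47.984745 = 265.144472

265.1445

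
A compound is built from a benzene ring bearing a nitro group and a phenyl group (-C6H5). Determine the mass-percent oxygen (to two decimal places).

Atom tally by fragment:
  benzene ring core → C:6 H:6
  (− 2 ring H displaced by substituents)
  + NO2 → N:1 O:2
  + C6H5 → C:6 H:5
Element totals:
  C: 12
  H: 9
  N: 1
  O: 2
Molecular formula: C12H9NO2.
Molar mass = 199.209 g/mol.
Mass from O: 2 × 15.999 = 31.998 g/mol.
%O = 31.998 / 199.209 × 100 = 16.06%.

16.06%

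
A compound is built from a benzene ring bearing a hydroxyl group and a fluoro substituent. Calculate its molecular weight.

Atom tally by fragment:
  benzene ring core → C:6 H:6
  (− 2 ring H displaced by substituents)
  + OH → O:1 H:1
  + F → F:1
Element totals:
  C: 6
  H: 5
  F: 1
  O: 1
Molecular formula: C6H5FO.
  M = 6(12.011) + 5(1.008) + 18.998 + 15.999
    = 72.066 + 5.040 + 18.998 + 15.999 = 112.103

112.10 g/mol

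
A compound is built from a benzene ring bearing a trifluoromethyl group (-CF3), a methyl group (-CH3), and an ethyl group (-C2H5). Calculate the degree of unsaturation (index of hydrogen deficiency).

Atom tally by fragment:
  benzene ring core → C:6 H:6
  (− 3 ring H displaced by substituents)
  + CF3 → C:1 F:3
  + CH3 → C:1 H:3
  + C2H5 → C:2 H:5
Element totals:
  C: 10
  H: 11
  F: 3
Molecular formula: C10H11F3.
DoU = (2C + 2 + N − H − X) / 2 = (2·10 + 2 + 0 − 11 − 3) / 2 = 4.

4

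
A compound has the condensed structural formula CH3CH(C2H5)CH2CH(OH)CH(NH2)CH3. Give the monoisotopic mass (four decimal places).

145.1467

Element totals:
  C: 8
  H: 19
  N: 1
  O: 1
Molecular formula: C8H19NO.
  M = 8(12.0) + 19(1.007825) + 14.003074 + 15.994915
    = 96.000000 + 19.148675 + 14.003074 + 15.994915 = 145.146664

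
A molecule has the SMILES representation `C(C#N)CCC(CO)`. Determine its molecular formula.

Atom tally by fragment:
  NCCH2 → C:2 H:2 N:1
  CH2 → C:1 H:2
  CH2 → C:1 H:2
  CH2CH2OH → C:2 H:5 O:1
Element totals:
  C: 6
  H: 11
  N: 1
  O: 1

C6H11NO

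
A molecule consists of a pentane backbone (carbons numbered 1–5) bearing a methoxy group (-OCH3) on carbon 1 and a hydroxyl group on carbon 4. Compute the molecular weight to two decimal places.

Atom tally by fragment:
  CH3OCH2 → C:2 H:5 O:1
  CH2 → C:1 H:2
  CH2 → C:1 H:2
  CH(OH) → C:1 H:2 O:1
  CH3 → C:1 H:3
Element totals:
  C: 6
  H: 14
  O: 2
Molecular formula: C6H14O2.
  M = 6(12.011) + 14(1.008) + 2(15.999)
    = 72.066 + 14.112 + 31.998 = 118.176

118.18 g/mol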